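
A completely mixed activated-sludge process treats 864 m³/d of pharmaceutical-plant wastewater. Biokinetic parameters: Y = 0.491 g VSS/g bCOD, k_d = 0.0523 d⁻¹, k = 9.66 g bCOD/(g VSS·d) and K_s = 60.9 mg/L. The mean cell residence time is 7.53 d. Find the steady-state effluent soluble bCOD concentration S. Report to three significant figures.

S ≈ 2.47 mg/L

Effluent substrate depends only on kinetics and SRT: S = K_s(1 + k_d θ_c) / [θ_c(Yk − k_d) − 1] = 60.9 × (1 + 0.0523 × 7.53) / [7.53 × (0.491 × 9.66 − 0.0523) − 1] = 84.88 / 34.32 = 2.473 mg/L.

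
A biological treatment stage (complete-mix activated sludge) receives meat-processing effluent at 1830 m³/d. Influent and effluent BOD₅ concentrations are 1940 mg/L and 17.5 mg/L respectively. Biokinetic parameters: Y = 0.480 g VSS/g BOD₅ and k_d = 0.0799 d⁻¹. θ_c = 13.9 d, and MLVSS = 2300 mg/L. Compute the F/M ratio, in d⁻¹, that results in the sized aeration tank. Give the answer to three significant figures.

F/M ≈ 0.319 d⁻¹

Rearranging the biomass balance for a CMAS with decay, V = Y·Q·ΔS·θ_c / [X·(1+k_d θ_c)] = 0.480 × 1830 × (1940 − 17.5) × 13.9 / [2300 × (1 + 0.0799 × 13.9)] = 2.35×10^7 / 4854 = 4835 m³.
F/M = Q·S₀ / (V·X) = 1830 × 1940 / (4835 × 2300) = 0.3192 g BOD₅·(g VSS·d)⁻¹.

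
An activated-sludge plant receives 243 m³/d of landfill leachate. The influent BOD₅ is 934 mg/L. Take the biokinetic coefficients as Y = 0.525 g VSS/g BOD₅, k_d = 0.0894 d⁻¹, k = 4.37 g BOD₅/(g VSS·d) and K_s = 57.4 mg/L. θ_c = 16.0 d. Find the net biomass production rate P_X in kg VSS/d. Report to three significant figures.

Effluent substrate depends only on kinetics and SRT: S = K_s(1 + k_d θ_c) / [θ_c(Yk − k_d) − 1] = 57.4 × (1 + 0.0894 × 16.0) / [16.0 × (0.525 × 4.37 − 0.0894) − 1] = 139.5 / 34.28 = 4.070 mg/L.
The observed yield is Y_obs = Y/(1 + k_d·θ_c) = 0.525 / (1 + 0.0894 × 16.0) = 0.525 / 2.430 = 0.2160 g VSS per g BOD₅ removed.
ΔS = 934 − 4.07 = 929.9 mg/L, so the substrate removal rate is 243 × 929.9/1000 = 226.0 kg BOD₅/d.
So the net sludge growth is P_X = 0.2160 × 226.0 = 48.81 kg VSS/d.

P_X ≈ 48.8 kg VSS/d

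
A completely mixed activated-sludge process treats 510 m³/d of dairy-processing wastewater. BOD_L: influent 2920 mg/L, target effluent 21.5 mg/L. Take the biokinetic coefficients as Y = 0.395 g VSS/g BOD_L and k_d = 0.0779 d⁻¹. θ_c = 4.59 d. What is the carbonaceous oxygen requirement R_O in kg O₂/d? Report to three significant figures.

R_O ≈ 867 kg O₂/d

The observed yield is Y_obs = Y/(1 + k_d·θ_c) = 0.395 / (1 + 0.0779 × 4.59) = 0.395 / 1.358 = 0.2910 g VSS per g BOD_L removed.
ΔS = 2920 − 21.5 = 2898 mg/L, so the substrate removal rate is 510 × 2898/1000 = 1478 kg BOD_L/d.
P_X = Y_obs·Q·(S₀ − S) = 0.2910 × 1478 = 430.1 kg VSS/d.
Carbonaceous O₂ demand = substrate oxidised − cell-mass equivalent = 1478 − 1.42 × 430.1 = 867.5 kg O₂/d.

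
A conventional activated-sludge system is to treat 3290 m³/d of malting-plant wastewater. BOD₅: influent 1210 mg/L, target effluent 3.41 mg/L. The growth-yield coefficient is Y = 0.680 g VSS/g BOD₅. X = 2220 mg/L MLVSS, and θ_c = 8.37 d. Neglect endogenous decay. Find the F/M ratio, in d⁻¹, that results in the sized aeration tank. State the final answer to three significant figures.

F/M ≈ 0.176 d⁻¹

With k_d = 0 the design equation reduces to V = Y Q (S₀−S) θ_c / X = 0.680 × 3290 × (1210 − 3.41) × 8.37 / 2220 = 10177 m³.
F/M = Q·S₀ / (V·X) = 3290 × 1210 / (10177 × 2220) = 0.1762 g BOD₅·(g VSS·d)⁻¹.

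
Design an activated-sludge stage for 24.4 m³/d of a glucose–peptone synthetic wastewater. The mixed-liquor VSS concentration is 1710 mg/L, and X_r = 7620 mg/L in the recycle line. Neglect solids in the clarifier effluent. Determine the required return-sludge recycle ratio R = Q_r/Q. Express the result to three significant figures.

R ≈ 0.289

Mass balance around the secondary clarifier (neglecting effluent solids): R = X / (X_r − X) = 1710 / (7620 − 1710) = 0.2893.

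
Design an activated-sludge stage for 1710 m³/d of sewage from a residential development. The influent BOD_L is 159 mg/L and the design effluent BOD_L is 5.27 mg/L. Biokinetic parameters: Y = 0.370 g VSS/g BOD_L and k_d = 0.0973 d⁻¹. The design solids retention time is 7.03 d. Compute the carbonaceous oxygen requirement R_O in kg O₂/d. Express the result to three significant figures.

The observed yield is Y_obs = Y/(1 + k_d·θ_c) = 0.370 / (1 + 0.0973 × 7.03) = 0.370 / 1.684 = 0.2197 g VSS per g BOD_L removed.
ΔS = 159 − 5.27 = 153.7 mg/L, so the substrate removal rate is 1710 × 153.7/1000 = 262.9 kg BOD_L/d.
P_X = Y_obs·Q·(S₀ − S) = 0.2197 × 262.9 = 57.76 kg VSS/d.
R_O = Q·(S₀ − S) − 1.42·P_X = 262.9 − 1.42 × 57.76 = 180.9 kg O₂/d.

R_O ≈ 181 kg O₂/d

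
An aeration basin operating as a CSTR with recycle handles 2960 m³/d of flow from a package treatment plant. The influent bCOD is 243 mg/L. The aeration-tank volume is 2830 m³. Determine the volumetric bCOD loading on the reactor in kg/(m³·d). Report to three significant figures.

L_v ≈ 0.254 kg bCOD/(m³·d)

Applied bCOD load per unit volume = Q·S₀/V = (2960 × 243/1000)/2830 = 0.2542 kg bCOD·m⁻³·d⁻¹.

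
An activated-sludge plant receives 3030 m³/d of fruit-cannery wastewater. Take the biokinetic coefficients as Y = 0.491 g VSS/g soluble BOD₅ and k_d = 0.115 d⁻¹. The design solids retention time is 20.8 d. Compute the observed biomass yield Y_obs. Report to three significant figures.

Y_obs ≈ 0.145 g VSS/g soluble BOD₅

Observed yield with endogenous decay: Y_obs = Y / (1 + k_d·θ_c) = 0.491 / (1 + 0.115 × 20.8) = 0.491 / 3.392 = 0.1448 g VSS/g soluble BOD₅.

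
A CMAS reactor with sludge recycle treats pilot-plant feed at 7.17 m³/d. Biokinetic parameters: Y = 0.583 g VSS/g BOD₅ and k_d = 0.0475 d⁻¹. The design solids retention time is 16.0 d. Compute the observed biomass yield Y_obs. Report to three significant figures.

Y_obs ≈ 0.331 g VSS/g BOD₅

Observed yield with endogenous decay: Y_obs = Y / (1 + k_d·θ_c) = 0.583 / (1 + 0.0475 × 16.0) = 0.583 / 1.760 = 0.3312 g VSS/g BOD₅.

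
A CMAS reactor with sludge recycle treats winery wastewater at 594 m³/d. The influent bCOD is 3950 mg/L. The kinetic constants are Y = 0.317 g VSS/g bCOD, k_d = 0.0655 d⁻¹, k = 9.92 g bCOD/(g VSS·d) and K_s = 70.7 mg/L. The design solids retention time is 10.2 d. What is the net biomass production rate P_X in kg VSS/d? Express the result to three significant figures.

P_X ≈ 445 kg VSS/d

Effluent substrate depends only on kinetics and SRT: S = K_s(1 + k_d θ_c) / [θ_c(Yk − k_d) − 1] = 70.7 × (1 + 0.0655 × 10.2) / [10.2 × (0.317 × 9.92 − 0.0655) − 1] = 117.9 / 30.41 = 3.879 mg/L.
Y_obs = Y / (1 + k_d θ_c) = 0.317 / (1 + 0.0655 × 10.2) = 0.317 / 1.668 = 0.1900.
Q·(S₀ − S) = 594 × (3950 − 3.88) × 10⁻³ = 2344 kg/d removed.
So the net sludge growth is P_X = 0.1900 × 2344 = 445.4 kg VSS/d.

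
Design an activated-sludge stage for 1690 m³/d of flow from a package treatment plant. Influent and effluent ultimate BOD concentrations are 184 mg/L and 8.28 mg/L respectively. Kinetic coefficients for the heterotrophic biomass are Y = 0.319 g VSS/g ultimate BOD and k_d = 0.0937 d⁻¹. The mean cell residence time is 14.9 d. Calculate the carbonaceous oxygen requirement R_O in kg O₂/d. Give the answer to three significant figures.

The observed yield is Y_obs = Y/(1 + k_d·θ_c) = 0.319 / (1 + 0.0937 × 14.9) = 0.319 / 2.396 = 0.1331 g VSS per g ultimate BOD removed.
Q·(S₀ − S) = 1690 × (184 − 8.28) × 10⁻³ = 297.0 kg/d removed.
Net sludge production P_X = 0.1331 × 297.0 = 39.54 kg VSS/d.
R_O = Q·(S₀ − S) − 1.42·P_X = 297.0 − 1.42 × 39.54 = 240.8 kg O₂/d.

R_O ≈ 241 kg O₂/d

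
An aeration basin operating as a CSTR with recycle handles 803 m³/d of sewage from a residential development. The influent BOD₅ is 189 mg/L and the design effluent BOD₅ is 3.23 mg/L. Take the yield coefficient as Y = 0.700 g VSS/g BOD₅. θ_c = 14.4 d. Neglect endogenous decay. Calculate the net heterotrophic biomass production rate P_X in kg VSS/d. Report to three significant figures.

With endogenous decay neglected, the observed yield equals the true yield: Y_obs = Y = 0.700 g VSS/g BOD₅.
Substrate removed = Q·(S₀ − S) = 803 m³/d × (189 − 3.23) g/m³ = 1.49×10^5 g/d = 149.2 kg/d.
So the net sludge growth is P_X = 0.7000 × 149.2 = 104.4 kg VSS/d.

P_X ≈ 104 kg VSS/d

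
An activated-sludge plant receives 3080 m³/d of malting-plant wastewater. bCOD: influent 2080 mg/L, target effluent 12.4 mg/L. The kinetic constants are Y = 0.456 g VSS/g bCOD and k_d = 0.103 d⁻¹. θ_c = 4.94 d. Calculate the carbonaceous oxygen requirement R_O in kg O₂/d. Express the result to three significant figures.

Y_obs = Y / (1 + k_d θ_c) = 0.456 / (1 + 0.103 × 4.94) = 0.456 / 1.509 = 0.3022.
ΔS = 2080 − 12.4 = 2068 mg/L, so the substrate removal rate is 3080 × 2068/1000 = 6368 kg bCOD/d.
Biomass synthesised: P_X = Y_obs × 6368 = 1925 kg VSS/d.
R_O = Q·ΔS − 1.42 P_X = 6368 − 2733 = 3635 kg O₂/d.

R_O ≈ 3640 kg O₂/d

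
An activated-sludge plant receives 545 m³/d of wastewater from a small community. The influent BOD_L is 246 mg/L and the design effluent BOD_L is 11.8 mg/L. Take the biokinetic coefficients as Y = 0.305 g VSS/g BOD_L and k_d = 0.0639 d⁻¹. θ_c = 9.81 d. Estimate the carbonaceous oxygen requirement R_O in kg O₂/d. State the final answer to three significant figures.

Correct the yield for decay: Y_obs = Y/(1 + k_d θ_c) = 0.305 / (1 + 0.0639 × 9.81) = 0.305 / 1.627 = 0.1875.
Substrate removed = Q·(S₀ − S) = 545 m³/d × (246 − 11.8) g/m³ = 1.28×10^5 g/d = 127.6 kg/d.
Biomass synthesised: P_X = Y_obs × 127.6 = 23.93 kg VSS/d.
R_O = Q·ΔS − 1.42 P_X = 127.6 − 33.98 = 93.66 kg O₂/d.

R_O ≈ 93.7 kg O₂/d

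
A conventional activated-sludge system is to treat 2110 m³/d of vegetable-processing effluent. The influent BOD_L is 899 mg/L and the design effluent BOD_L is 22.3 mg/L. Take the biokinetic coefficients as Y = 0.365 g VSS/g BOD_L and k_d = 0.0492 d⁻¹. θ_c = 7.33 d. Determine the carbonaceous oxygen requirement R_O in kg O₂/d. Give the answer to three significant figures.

The observed yield is Y_obs = Y/(1 + k_d·θ_c) = 0.365 / (1 + 0.0492 × 7.33) = 0.365 / 1.361 = 0.2683 g VSS per g BOD_L removed.
Substrate removed = Q·(S₀ − S) = 2110 m³/d × (899 − 22.3) g/m³ = 1.85×10^6 g/d = 1850 kg/d.
P_X = Y_obs·Q·(S₀ − S) = 0.2683 × 1850 = 496.2 kg VSS/d.
Carbonaceous O₂ demand = substrate oxidised − cell-mass equivalent = 1850 − 1.42 × 496.2 = 1145 kg O₂/d.

R_O ≈ 1150 kg O₂/d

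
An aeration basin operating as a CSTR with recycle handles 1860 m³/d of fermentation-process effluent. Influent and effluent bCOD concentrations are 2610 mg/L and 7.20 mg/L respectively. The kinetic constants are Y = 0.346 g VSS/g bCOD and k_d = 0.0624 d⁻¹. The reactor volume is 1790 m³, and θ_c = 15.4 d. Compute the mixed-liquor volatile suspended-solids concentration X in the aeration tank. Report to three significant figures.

From V·X·(1 + k_d·θ_c) = Y·Q·(S₀ − S)·θ_c: X = 0.346 × 1860 × (2610 − 7.20) × 15.4 / [1790 × (1 + 0.0624 × 15.4)] = 7349 mg/L.

X ≈ 7350 mg/L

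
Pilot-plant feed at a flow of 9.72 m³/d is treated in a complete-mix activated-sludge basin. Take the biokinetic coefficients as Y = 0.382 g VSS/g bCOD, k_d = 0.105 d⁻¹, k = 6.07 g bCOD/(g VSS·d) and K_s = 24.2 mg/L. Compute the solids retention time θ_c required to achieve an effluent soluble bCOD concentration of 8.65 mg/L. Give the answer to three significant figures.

θ_c ≈ 1.98 d

At the target effluent, Y k S/(K_s+S) = 0.382×6.07×8.65/32.85 = 0.6106 d⁻¹.
θ_c = 1/(μ − k_d) = 1/(0.6106 − 0.105) = 1/0.5056 = 1.978 d.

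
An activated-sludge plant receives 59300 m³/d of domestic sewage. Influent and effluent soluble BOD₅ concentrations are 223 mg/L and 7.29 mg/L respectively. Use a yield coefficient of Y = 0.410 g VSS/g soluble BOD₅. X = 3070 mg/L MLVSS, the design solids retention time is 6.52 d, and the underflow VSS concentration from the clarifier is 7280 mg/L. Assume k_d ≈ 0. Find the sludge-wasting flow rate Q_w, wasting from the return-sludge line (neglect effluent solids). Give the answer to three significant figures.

Q_w ≈ 720 m³/d

V·X = Y·Q·ΔS·θ_c gives V = 0.410 × 59300 × (223 − 7.29) × 6.52 / 3070 = 11138 m³.
θ_c = V·X/(Q_w·X_r) when wasting from the recycle, so Q_w = V·X/(θ_c·X_r) = 11138 × 3070 / (6.52 × 7280) = 720.4 m³/d.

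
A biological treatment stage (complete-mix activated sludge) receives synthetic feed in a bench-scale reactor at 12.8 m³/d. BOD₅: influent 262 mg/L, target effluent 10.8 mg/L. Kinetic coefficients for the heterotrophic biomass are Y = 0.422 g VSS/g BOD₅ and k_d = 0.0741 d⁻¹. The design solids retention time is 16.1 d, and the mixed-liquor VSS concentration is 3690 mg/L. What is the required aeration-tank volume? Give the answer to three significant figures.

V ≈ 2.70 m³

From the SRT design equation V = Y Q (S₀−S) θ_c / [X (1 + k_d θ_c)] = 0.422 × 12.8 × (262 − 10.8) × 16.1 / [3690 × (1 + 0.0741 × 16.1)] = 2.18×10^4 / 8092 = 2.700 m³.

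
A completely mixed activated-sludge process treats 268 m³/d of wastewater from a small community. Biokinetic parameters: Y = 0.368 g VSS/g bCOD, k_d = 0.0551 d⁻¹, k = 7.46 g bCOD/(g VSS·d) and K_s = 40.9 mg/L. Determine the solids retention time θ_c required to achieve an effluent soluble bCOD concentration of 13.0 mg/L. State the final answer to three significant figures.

From 1/θ_c = Y·k·S/(K_s + S) − k_d: Y·k·S/(K_s+S) = 0.368 × 7.46 × 13.0 / (40.9 + 13.0) = 0.6621 d⁻¹.
1/θ_c = 0.6621 − 0.0551 = 0.6070 d⁻¹, so θ_c = 1.647 d.

θ_c ≈ 1.65 d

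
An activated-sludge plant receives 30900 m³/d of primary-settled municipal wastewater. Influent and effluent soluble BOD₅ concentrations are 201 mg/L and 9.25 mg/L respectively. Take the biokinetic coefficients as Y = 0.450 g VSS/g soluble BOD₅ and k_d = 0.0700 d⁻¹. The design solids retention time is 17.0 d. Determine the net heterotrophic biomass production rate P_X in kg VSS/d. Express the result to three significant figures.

Observed yield with endogenous decay: Y_obs = Y / (1 + k_d·θ_c) = 0.450 / (1 + 0.0700 × 17.0) = 0.450 / 2.190 = 0.2055 g VSS/g soluble BOD₅.
Q·(S₀ − S) = 30900 × (201 − 9.25) × 10⁻³ = 5925 kg/d removed.
So the net sludge growth is P_X = 0.2055 × 5925 = 1217 kg VSS/d.

P_X ≈ 1220 kg VSS/d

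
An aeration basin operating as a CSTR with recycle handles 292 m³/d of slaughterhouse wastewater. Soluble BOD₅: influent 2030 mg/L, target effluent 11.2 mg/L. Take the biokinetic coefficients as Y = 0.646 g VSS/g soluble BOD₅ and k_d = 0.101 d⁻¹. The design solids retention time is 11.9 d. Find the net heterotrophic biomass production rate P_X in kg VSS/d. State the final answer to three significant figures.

P_X ≈ 173 kg VSS/d

Correct the yield for decay: Y_obs = Y/(1 + k_d θ_c) = 0.646 / (1 + 0.101 × 11.9) = 0.646 / 2.202 = 0.2934.
ΔS = 2030 − 11.2 = 2019 mg/L, so the substrate removal rate is 292 × 2019/1000 = 589.5 kg soluble BOD₅/d.
P_X = Y_obs · Q(S₀ − S) = 0.2934 × 589.5 = 172.9 kg VSS/d.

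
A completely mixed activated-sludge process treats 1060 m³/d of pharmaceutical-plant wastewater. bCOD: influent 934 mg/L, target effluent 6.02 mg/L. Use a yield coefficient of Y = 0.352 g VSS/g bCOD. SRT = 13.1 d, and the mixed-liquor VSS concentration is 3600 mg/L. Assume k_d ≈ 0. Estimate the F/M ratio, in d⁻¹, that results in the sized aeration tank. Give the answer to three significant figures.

F/M ≈ 0.218 d⁻¹

With k_d = 0 the design equation reduces to V = Y Q (S₀−S) θ_c / X = 0.352 × 1060 × (934 − 6.02) × 13.1 / 3600 = 1260 m³.
Food-to-microorganism ratio F/M = Q S₀ / (V X) = 1060 × 934 / (1260 × 3600) = 0.2183 d⁻¹.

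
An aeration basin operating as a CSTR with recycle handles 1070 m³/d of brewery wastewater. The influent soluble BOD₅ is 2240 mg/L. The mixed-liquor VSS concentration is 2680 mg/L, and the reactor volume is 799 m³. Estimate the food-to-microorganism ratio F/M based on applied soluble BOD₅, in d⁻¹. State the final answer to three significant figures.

F/M ≈ 1.12 d⁻¹

F/M = applied load / biomass = Q·S₀/(V·X) = 1070 × 2240 / (799.0 × 2680) = 1.119 d⁻¹.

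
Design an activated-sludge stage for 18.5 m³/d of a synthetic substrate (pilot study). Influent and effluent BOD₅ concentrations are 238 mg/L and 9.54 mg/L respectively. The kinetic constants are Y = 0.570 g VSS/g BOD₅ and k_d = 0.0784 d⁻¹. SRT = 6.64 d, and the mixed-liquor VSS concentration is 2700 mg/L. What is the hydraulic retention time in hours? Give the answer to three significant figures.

τ ≈ 5.05 h

Steady-state biomass mass balance: V·X·(1 + k_d·θ_c) = Y·Q·(S₀ − S)·θ_c, so V = 0.570 × 18.5 × (238 − 9.54) × 6.64 / [2700 × (1 + 0.0784 × 6.64)] = 1.6×10^4 / 4106 = 3.896 m³.
Hydraulic retention time τ = V/Q = 3.896 / 18.5 = 0.2106 d = 5.055 h.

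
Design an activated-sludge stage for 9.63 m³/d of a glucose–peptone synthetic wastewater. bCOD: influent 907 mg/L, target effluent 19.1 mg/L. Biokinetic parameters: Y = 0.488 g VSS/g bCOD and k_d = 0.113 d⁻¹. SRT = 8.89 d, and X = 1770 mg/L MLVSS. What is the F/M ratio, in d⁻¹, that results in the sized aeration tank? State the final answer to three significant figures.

Steady-state biomass mass balance: V·X·(1 + k_d·θ_c) = Y·Q·(S₀ − S)·θ_c, so V = 0.488 × 9.63 × (907 − 19.1) × 8.89 / [1770 × (1 + 0.113 × 8.89)] = 3.71×10^4 / 3548 = 10.45 m³.
F/M = applied load / biomass = Q·S₀/(V·X) = 9.63 × 907 / (10.45 × 1770) = 0.4720 d⁻¹.

F/M ≈ 0.472 d⁻¹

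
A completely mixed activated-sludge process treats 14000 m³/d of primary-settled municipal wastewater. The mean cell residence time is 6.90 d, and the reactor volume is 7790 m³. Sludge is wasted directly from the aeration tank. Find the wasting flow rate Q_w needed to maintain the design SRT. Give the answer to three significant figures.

Q_w ≈ 1130 m³/d

Wasting from the aeration tank: Q_w = V / θ_c = 7790 / 6.90 = 1129 m³/d.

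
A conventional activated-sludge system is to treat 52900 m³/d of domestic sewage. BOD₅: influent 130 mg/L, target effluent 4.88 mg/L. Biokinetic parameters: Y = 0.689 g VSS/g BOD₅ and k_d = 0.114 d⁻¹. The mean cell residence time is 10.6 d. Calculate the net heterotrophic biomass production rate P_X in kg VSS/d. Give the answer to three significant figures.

Y_obs = Y / (1 + k_d θ_c) = 0.689 / (1 + 0.114 × 10.6) = 0.689 / 2.208 = 0.3120.
ΔS = 130 − 4.88 = 125.1 mg/L, so the substrate removal rate is 52900 × 125.1/1000 = 6619 kg BOD₅/d.
P_X = Y_obs · Q(S₀ − S) = 0.3120 × 6619 = 2065 kg VSS/d.

P_X ≈ 2070 kg VSS/d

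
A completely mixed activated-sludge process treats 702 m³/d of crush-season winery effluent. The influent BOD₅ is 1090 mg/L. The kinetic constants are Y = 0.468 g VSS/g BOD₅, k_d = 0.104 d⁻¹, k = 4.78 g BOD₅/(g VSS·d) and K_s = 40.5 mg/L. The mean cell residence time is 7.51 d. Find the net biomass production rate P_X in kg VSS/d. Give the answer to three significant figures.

P_X ≈ 200 kg VSS/d

From the Monod/SRT balance for a CMAS, S = K_s·(1+k_d θ_c)/[θ_c·(Y k − k_d) − 1] = 40.5 × (1 + 0.104 × 7.51) / [7.51 × (0.468 × 4.78 − 0.104) − 1] = 72.13 / 15.02 = 4.803 mg/L.
Y_obs = Y / (1 + k_d θ_c) = 0.468 / (1 + 0.104 × 7.51) = 0.468 / 1.781 = 0.2628.
Substrate removed = Q·(S₀ − S) = 702 m³/d × (1090 − 4.80) g/m³ = 7.62×10^5 g/d = 761.8 kg/d.
So the net sludge growth is P_X = 0.2628 × 761.8 = 200.2 kg VSS/d.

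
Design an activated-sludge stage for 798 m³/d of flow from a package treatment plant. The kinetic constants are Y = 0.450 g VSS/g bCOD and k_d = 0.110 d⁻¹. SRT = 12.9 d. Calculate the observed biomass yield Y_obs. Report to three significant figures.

Y_obs ≈ 0.186 g VSS/g bCOD

The observed yield is Y_obs = Y/(1 + k_d·θ_c) = 0.450 / (1 + 0.110 × 12.9) = 0.450 / 2.419 = 0.1860 g VSS per g bCOD removed.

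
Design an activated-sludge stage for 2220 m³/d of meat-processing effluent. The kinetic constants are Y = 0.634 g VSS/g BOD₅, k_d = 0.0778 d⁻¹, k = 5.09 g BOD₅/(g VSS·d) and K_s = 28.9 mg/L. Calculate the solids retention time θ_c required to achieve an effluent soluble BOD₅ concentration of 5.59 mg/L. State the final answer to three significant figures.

From 1/θ_c = Y·k·S/(K_s + S) − k_d: Y·k·S/(K_s+S) = 0.634 × 5.09 × 5.59 / (28.9 + 5.59) = 0.5230 d⁻¹.
1/θ_c = 0.5230 − 0.0778 = 0.4452 d⁻¹, so θ_c = 2.246 d.

θ_c ≈ 2.25 d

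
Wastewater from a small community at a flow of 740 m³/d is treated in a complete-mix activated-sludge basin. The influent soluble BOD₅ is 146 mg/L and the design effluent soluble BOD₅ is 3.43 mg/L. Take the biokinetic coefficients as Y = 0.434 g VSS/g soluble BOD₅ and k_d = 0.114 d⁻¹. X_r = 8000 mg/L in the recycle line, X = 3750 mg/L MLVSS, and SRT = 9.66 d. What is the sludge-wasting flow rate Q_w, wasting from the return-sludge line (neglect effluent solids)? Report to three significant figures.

Steady-state biomass mass balance: V·X·(1 + k_d·θ_c) = Y·Q·(S₀ − S)·θ_c, so V = 0.434 × 740 × (146 − 3.43) × 9.66 / [3750 × (1 + 0.114 × 9.66)] = 4.42×10^5 / 7880 = 56.13 m³.
Q_w = (V·X)/(θ_c X_r) = 56.13 × 3750 / (9.66 × 8000) = 2.724 m³/d.

Q_w ≈ 2.72 m³/d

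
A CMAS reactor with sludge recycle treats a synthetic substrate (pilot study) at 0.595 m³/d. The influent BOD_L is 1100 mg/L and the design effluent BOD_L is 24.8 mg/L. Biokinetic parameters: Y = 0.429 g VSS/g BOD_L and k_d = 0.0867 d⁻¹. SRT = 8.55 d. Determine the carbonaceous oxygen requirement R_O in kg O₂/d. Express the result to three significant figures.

R_O ≈ 0.416 kg O₂/d

Y_obs = Y / (1 + k_d θ_c) = 0.429 / (1 + 0.0867 × 8.55) = 0.429 / 1.741 = 0.2464.
Mass of BOD_L removed per day: Q(S₀ − S) = 0.595 × 1075 g/m³ = 0.6397 kg/d.
P_X = Y_obs·Q·(S₀ − S) = 0.2464 × 0.6397 = 0.1576 kg VSS/d.
R_O = Q·(S₀ − S) − 1.42·P_X = 0.6397 − 1.42 × 0.1576 = 0.4159 kg O₂/d.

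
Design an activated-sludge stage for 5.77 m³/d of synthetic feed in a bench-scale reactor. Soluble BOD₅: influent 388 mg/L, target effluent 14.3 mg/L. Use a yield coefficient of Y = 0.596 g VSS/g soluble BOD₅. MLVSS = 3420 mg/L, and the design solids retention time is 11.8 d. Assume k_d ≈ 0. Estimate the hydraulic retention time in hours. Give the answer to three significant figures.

τ ≈ 18.4 h

Biomass mass balance (decay neglected): V·X = Y·Q·(S₀ − S)·θ_c, so V = 0.596 × 5.77 × (388 − 14.3) × 11.8 / 3420 = 4.434 m³.
HRT = V/Q = 4.434 m³ / 5.77 m³·d⁻¹ = 0.7685 d × 24 = 18.44 h.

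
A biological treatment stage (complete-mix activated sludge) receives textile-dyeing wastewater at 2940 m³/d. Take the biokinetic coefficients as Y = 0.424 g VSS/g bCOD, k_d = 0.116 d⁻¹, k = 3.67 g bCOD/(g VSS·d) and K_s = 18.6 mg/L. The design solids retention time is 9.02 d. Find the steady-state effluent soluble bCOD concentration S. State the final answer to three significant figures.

S ≈ 3.17 mg/L

From the Monod/SRT balance for a CMAS, S = K_s·(1+k_d θ_c)/[θ_c·(Y k − k_d) − 1] = 18.6 × (1 + 0.116 × 9.02) / [9.02 × (0.424 × 3.67 − 0.116) − 1] = 38.06 / 11.99 = 3.175 mg/L.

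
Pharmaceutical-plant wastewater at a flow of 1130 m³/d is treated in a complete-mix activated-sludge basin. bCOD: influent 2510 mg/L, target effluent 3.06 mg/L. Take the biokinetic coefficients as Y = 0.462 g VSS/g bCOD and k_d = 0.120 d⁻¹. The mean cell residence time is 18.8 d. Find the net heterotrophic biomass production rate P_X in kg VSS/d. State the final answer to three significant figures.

P_X ≈ 402 kg VSS/d

Observed yield with endogenous decay: Y_obs = Y / (1 + k_d·θ_c) = 0.462 / (1 + 0.120 × 18.8) = 0.462 / 3.256 = 0.1419 g VSS/g bCOD.
Q·(S₀ − S) = 1130 × (2510 − 3.06) × 10⁻³ = 2833 kg/d removed.
So the net sludge growth is P_X = 0.1419 × 2833 = 402.0 kg VSS/d.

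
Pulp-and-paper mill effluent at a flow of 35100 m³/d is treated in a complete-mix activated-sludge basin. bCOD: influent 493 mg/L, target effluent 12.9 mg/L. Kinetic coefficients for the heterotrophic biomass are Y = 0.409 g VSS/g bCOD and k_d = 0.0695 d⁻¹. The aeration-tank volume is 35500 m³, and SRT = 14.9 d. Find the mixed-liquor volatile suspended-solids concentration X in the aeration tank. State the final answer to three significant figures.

From V·X·(1 + k_d·θ_c) = Y·Q·(S₀ − S)·θ_c: X = 0.409 × 35100 × (493 − 12.9) × 14.9 / [35500 × (1 + 0.0695 × 14.9)] = 1421 mg/L.

X ≈ 1420 mg/L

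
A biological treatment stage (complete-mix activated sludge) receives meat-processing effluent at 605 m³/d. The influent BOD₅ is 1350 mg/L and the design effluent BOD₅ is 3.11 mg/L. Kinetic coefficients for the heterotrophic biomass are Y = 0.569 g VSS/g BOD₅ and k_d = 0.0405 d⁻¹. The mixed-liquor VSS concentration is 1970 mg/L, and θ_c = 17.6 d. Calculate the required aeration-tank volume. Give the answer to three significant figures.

Steady-state biomass mass balance: V·X·(1 + k_d·θ_c) = Y·Q·(S₀ − S)·θ_c, so V = 0.569 × 605 × (1350 − 3.11) × 17.6 / [1970 × (1 + 0.0405 × 17.6)] = 8.16×10^6 / 3374 = 2418 m³.

V ≈ 2420 m³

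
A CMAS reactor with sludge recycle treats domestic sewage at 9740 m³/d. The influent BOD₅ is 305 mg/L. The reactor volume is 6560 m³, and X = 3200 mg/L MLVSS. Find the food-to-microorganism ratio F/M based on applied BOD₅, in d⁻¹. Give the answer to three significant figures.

F/M ≈ 0.142 d⁻¹

F/M = applied load / biomass = Q·S₀/(V·X) = 9740 × 305 / (6560 × 3200) = 0.1415 d⁻¹.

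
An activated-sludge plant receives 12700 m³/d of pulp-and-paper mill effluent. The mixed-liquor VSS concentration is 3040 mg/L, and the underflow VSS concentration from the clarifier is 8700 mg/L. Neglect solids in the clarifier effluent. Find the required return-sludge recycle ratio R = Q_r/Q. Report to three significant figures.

R ≈ 0.537

Solids balance on the clarifier gives (1+R)X = R·X_r, so R = X/(X_r − X) = 3040 / (8700 − 3040) = 0.5371.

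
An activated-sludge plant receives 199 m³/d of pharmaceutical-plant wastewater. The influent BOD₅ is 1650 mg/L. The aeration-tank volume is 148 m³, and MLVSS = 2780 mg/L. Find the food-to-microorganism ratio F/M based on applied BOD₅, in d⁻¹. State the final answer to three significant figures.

F/M ≈ 0.798 d⁻¹

F/M = applied load / biomass = Q·S₀/(V·X) = 199 × 1650 / (148.0 × 2780) = 0.7981 d⁻¹.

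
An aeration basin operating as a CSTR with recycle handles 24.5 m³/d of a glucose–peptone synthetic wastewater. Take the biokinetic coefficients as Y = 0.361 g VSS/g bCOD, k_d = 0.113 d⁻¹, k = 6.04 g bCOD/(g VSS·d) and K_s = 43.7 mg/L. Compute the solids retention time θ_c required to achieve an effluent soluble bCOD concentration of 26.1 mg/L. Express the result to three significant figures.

θ_c ≈ 1.42 d

Specific growth rate at S = 26.1 mg/L: μ = YkS/(K_s+S) = 0.361·6.04·26.1/(43.7+26.1) = 0.8153 d⁻¹.
θ_c = 1/(μ − k_d) = 1/(0.8153 − 0.113) = 1/0.7023 = 1.424 d.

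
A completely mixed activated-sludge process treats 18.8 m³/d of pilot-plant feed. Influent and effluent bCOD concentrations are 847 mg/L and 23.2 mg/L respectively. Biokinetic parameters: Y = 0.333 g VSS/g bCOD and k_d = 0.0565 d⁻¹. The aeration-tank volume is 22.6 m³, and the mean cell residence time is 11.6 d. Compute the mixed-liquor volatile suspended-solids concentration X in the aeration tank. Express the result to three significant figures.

X = Y·Q·ΔS·θ_c / [V·(1 + k_d θ_c)] = 0.333 × 18.8 × (847 − 23.2) × 11.6 / [22.6 × (1 + 0.0565 × 11.6)] = 1599 mg/L.

X ≈ 1600 mg/L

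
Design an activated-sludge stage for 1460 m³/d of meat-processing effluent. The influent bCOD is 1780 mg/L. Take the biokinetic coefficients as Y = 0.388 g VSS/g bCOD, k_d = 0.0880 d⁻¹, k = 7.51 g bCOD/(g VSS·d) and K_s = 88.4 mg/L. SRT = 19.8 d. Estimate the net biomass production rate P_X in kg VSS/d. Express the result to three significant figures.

P_X ≈ 367 kg VSS/d

From the Monod/SRT balance for a CMAS, S = K_s·(1+k_d θ_c)/[θ_c·(Y k − k_d) − 1] = 88.4 × (1 + 0.0880 × 19.8) / [19.8 × (0.388 × 7.51 − 0.0880) − 1] = 242.4 / 54.95 = 4.412 mg/L.
The observed yield is Y_obs = Y/(1 + k_d·θ_c) = 0.388 / (1 + 0.0880 × 19.8) = 0.388 / 2.742 = 0.1415 g VSS per g bCOD removed.
Substrate removed = Q·(S₀ − S) = 1460 m³/d × (1780 − 4.41) g/m³ = 2.59×10^6 g/d = 2592 kg/d.
So the net sludge growth is P_X = 0.1415 × 2592 = 366.8 kg VSS/d.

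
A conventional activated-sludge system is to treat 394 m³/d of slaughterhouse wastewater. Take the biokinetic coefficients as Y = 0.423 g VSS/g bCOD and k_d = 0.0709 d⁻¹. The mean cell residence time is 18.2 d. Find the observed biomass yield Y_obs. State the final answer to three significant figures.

Y_obs ≈ 0.185 g VSS/g bCOD

The observed yield is Y_obs = Y/(1 + k_d·θ_c) = 0.423 / (1 + 0.0709 × 18.2) = 0.423 / 2.290 = 0.1847 g VSS per g bCOD removed.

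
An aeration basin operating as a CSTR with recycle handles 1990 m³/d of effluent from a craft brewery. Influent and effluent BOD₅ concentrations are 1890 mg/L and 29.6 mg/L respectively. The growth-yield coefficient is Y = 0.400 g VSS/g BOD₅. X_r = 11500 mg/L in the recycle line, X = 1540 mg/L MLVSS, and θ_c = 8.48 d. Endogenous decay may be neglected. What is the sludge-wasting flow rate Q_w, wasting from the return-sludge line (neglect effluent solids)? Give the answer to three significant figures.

Q_w ≈ 129 m³/d

Biomass mass balance (decay neglected): V·X = Y·Q·(S₀ − S)·θ_c, so V = 0.400 × 1990 × (1890 − 29.6) × 8.48 / 1540 = 8154 m³.
Q_w = (V·X)/(θ_c X_r) = 8154 × 1540 / (8.48 × 11500) = 128.8 m³/d.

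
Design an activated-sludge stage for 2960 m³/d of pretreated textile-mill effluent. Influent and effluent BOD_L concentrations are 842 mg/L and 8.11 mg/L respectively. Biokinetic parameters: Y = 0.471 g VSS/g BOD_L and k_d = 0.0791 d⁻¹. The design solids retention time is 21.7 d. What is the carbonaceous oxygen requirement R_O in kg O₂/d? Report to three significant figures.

R_O ≈ 1860 kg O₂/d

Observed yield with endogenous decay: Y_obs = Y / (1 + k_d·θ_c) = 0.471 / (1 + 0.0791 × 21.7) = 0.471 / 2.716 = 0.1734 g VSS/g BOD_L.
Q·(S₀ − S) = 2960 × (842 − 8.11) × 10⁻³ = 2468 kg/d removed.
P_X = Y_obs·Q·(S₀ − S) = 0.1734 × 2468 = 428.0 kg VSS/d.
R_O = Q·ΔS − 1.42 P_X = 2468 − 607.7 = 1861 kg O₂/d.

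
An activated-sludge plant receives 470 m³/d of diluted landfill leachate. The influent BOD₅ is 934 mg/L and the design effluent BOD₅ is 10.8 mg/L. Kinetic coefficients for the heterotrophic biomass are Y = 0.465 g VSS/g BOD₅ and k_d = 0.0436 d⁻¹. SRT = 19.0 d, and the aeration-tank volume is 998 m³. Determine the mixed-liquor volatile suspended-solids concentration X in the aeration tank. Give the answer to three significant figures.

X ≈ 2100 mg/L

Solving the biomass balance for X: X = Y Q (S₀−S) θ_c / [V (1+k_d θ_c)] = 0.465 × 470 × (934 − 10.8) × 19.0 / [998 × (1 + 0.0436 × 19.0)] = 2101 mg/L.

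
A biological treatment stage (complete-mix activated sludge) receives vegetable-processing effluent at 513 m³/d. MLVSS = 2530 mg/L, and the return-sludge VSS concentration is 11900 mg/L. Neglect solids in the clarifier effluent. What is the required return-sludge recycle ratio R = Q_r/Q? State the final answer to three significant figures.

R ≈ 0.270

R = Q_r/Q = X/(X_r − X) = 2530 / (11900 − 2530) = 0.2700.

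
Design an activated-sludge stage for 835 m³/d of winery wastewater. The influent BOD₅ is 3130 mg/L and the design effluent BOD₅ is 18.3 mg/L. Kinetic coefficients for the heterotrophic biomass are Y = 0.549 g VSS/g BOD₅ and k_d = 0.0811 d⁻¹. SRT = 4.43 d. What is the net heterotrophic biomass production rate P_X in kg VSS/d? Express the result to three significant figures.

P_X ≈ 1050 kg VSS/d

Observed yield with endogenous decay: Y_obs = Y / (1 + k_d·θ_c) = 0.549 / (1 + 0.0811 × 4.43) = 0.549 / 1.359 = 0.4039 g VSS/g BOD₅.
Q·(S₀ − S) = 835 × (3130 − 18.3) × 10⁻³ = 2598 kg/d removed.
P_X = Y_obs · Q(S₀ − S) = 0.4039 × 2598 = 1049 kg VSS/d.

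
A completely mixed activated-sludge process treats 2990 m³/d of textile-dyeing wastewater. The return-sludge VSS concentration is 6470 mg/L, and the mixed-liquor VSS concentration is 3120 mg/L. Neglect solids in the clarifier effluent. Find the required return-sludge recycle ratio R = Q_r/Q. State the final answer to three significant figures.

Solids balance on the clarifier gives (1+R)X = R·X_r, so R = X/(X_r − X) = 3120 / (6470 − 3120) = 0.9313.

R ≈ 0.931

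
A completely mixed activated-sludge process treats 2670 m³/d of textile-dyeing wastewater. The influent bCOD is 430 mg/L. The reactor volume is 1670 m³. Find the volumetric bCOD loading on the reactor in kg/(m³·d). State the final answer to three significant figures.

L_v ≈ 0.687 kg bCOD/(m³·d)

Applied bCOD load per unit volume = Q·S₀/V = (2670 × 430/1000)/1670 = 0.6875 kg bCOD·m⁻³·d⁻¹.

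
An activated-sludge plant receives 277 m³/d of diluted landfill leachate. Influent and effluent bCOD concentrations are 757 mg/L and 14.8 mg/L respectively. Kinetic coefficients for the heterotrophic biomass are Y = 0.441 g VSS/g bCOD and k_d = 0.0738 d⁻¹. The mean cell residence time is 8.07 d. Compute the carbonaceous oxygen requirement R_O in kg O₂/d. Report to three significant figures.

R_O ≈ 125 kg O₂/d

The observed yield is Y_obs = Y/(1 + k_d·θ_c) = 0.441 / (1 + 0.0738 × 8.07) = 0.441 / 1.596 = 0.2764 g VSS per g bCOD removed.
Mass of bCOD removed per day: Q(S₀ − S) = 277 × 742.2 g/m³ = 205.6 kg/d.
P_X = Y_obs·Q·(S₀ − S) = 0.2764 × 205.6 = 56.82 kg VSS/d.
R_O = Q·ΔS − 1.42 P_X = 205.6 − 80.69 = 124.9 kg O₂/d.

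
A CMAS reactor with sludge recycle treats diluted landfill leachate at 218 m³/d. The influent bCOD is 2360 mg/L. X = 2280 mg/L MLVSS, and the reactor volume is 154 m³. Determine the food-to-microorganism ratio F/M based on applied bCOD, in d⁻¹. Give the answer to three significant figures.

F/M ≈ 1.47 d⁻¹

F/M = applied load / biomass = Q·S₀/(V·X) = 218 × 2360 / (154.0 × 2280) = 1.465 d⁻¹.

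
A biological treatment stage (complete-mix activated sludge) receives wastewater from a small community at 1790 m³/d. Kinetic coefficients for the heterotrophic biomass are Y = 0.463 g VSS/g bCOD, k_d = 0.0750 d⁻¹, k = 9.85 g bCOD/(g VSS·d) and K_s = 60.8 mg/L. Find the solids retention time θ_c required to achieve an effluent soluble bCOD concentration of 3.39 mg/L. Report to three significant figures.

θ_c ≈ 6.03 d

From 1/θ_c = Y·k·S/(K_s + S) − k_d: Y·k·S/(K_s+S) = 0.463 × 9.85 × 3.39 / (60.8 + 3.39) = 0.2409 d⁻¹.
θ_c = 1/(μ − k_d) = 1/(0.2409 − 0.0750) = 1/0.1659 = 6.029 d.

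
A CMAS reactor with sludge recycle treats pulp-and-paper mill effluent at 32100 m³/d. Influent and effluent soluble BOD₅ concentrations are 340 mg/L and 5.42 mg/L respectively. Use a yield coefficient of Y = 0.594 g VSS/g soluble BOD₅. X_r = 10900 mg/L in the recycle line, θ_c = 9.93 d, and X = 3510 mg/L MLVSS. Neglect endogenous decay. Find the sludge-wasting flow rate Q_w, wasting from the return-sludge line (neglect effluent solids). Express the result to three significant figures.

Biomass mass balance (decay neglected): V·X = Y·Q·(S₀ − S)·θ_c, so V = 0.594 × 32100 × (340 − 5.42) × 9.93 / 3510 = 18048 m³.
Wasting from the return line (neglecting effluent solids): Q_w = V·X / (θ_c·X_r) = 18048 × 3510 / (9.93 × 10900) = 585.3 m³/d.

Q_w ≈ 585 m³/d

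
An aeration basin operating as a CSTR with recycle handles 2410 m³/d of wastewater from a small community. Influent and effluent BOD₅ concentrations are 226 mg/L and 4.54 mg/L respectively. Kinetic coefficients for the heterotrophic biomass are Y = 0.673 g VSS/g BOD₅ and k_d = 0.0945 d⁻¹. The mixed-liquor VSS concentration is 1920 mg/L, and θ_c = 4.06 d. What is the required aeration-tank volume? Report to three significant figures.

V ≈ 549 m³

From the SRT design equation V = Y Q (S₀−S) θ_c / [X (1 + k_d θ_c)] = 0.673 × 2410 × (226 − 4.54) × 4.06 / [1920 × (1 + 0.0945 × 4.06)] = 1.46×10^6 / 2657 = 548.9 m³.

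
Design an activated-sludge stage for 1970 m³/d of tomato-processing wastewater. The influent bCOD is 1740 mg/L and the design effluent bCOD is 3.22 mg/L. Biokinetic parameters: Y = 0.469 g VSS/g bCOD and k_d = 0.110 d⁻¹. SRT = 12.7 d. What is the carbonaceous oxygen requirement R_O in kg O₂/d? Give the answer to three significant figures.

R_O ≈ 2470 kg O₂/d

The observed yield is Y_obs = Y/(1 + k_d·θ_c) = 0.469 / (1 + 0.110 × 12.7) = 0.469 / 2.397 = 0.1957 g VSS per g bCOD removed.
Q·(S₀ − S) = 1970 × (1740 − 3.22) × 10⁻³ = 3421 kg/d removed.
Net sludge production P_X = 0.1957 × 3421 = 669.4 kg VSS/d.
Carbonaceous O₂ demand = substrate oxidised − cell-mass equivalent = 3421 − 1.42 × 669.4 = 2471 kg O₂/d.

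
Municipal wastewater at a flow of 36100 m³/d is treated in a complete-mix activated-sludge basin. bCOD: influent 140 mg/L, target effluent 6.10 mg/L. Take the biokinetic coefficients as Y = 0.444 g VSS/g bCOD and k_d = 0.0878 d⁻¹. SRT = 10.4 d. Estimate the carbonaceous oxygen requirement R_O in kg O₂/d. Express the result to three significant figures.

Correct the yield for decay: Y_obs = Y/(1 + k_d θ_c) = 0.444 / (1 + 0.0878 × 10.4) = 0.444 / 1.913 = 0.2321.
Mass of bCOD removed per day: Q(S₀ − S) = 36100 × 133.9 g/m³ = 4834 kg/d.
Biomass synthesised: P_X = Y_obs × 4834 = 1122 kg VSS/d.
R_O = Q·(S₀ − S) − 1.42·P_X = 4834 − 1.42 × 1122 = 3241 kg O₂/d.

R_O ≈ 3240 kg O₂/d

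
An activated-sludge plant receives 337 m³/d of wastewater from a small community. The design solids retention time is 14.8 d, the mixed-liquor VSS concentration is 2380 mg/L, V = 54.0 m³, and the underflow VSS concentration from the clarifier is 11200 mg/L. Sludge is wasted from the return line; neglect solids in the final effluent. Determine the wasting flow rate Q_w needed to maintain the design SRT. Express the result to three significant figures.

Q_w = (V·X)/(θ_c X_r) = 54.00 × 2380 / (14.8 × 11200) = 0.7753 m³/d.

Q_w ≈ 0.775 m³/d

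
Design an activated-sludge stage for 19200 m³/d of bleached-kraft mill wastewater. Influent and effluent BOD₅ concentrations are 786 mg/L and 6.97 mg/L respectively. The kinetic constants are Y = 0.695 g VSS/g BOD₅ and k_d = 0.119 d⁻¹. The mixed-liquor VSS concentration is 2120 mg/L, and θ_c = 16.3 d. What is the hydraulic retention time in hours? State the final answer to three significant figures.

Steady-state biomass mass balance: V·X·(1 + k_d·θ_c) = Y·Q·(S₀ − S)·θ_c, so V = 0.695 × 19200 × (786 − 6.97) × 16.3 / [2120 × (1 + 0.119 × 16.3)] = 1.69×10^8 / 6232 = 27189 m³.
Hydraulic retention time τ = V/Q = 27189 / 19200 = 1.416 d = 33.99 h.

τ ≈ 34.0 h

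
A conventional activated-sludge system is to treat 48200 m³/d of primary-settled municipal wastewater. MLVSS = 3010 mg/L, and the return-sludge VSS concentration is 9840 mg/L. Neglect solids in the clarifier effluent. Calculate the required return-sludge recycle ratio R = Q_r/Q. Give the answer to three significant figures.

R ≈ 0.441

R = Q_r/Q = X/(X_r − X) = 3010 / (9840 − 3010) = 0.4407.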